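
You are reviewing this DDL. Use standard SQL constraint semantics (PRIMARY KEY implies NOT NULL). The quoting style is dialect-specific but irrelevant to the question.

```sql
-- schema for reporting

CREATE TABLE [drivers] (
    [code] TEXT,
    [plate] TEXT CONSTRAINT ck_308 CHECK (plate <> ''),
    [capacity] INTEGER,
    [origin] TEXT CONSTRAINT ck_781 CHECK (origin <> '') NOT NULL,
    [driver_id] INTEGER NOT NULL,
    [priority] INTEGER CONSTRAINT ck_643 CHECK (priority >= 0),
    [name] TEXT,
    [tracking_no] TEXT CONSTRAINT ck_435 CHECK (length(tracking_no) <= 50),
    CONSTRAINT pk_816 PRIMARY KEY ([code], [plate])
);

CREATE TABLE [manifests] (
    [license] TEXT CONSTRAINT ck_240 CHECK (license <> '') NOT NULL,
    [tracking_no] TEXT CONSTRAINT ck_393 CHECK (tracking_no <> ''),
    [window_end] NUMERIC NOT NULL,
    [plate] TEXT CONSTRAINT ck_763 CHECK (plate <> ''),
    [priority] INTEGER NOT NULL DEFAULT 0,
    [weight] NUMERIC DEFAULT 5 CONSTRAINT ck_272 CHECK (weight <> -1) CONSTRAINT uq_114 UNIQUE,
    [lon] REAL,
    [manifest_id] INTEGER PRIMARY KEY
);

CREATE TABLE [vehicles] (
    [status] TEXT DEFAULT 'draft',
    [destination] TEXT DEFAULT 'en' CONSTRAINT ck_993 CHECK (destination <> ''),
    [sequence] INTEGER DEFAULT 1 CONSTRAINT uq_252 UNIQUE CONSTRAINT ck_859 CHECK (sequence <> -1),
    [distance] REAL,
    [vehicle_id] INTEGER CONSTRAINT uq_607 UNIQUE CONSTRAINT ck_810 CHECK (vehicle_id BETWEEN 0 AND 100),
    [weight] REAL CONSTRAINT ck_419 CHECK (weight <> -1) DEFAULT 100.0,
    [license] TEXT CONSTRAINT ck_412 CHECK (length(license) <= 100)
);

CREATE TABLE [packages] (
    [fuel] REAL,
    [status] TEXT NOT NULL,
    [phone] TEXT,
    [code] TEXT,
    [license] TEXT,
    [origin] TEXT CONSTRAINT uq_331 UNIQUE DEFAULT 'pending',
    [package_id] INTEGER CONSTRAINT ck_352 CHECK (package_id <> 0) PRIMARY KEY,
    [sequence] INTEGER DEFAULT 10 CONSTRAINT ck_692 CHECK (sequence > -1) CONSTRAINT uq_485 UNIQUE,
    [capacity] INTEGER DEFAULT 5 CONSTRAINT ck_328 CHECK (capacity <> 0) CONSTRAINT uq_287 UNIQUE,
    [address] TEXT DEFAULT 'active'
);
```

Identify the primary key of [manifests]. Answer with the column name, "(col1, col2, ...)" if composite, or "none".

manifest_id

manifest_id is declared PRIMARY KEY inline on the column.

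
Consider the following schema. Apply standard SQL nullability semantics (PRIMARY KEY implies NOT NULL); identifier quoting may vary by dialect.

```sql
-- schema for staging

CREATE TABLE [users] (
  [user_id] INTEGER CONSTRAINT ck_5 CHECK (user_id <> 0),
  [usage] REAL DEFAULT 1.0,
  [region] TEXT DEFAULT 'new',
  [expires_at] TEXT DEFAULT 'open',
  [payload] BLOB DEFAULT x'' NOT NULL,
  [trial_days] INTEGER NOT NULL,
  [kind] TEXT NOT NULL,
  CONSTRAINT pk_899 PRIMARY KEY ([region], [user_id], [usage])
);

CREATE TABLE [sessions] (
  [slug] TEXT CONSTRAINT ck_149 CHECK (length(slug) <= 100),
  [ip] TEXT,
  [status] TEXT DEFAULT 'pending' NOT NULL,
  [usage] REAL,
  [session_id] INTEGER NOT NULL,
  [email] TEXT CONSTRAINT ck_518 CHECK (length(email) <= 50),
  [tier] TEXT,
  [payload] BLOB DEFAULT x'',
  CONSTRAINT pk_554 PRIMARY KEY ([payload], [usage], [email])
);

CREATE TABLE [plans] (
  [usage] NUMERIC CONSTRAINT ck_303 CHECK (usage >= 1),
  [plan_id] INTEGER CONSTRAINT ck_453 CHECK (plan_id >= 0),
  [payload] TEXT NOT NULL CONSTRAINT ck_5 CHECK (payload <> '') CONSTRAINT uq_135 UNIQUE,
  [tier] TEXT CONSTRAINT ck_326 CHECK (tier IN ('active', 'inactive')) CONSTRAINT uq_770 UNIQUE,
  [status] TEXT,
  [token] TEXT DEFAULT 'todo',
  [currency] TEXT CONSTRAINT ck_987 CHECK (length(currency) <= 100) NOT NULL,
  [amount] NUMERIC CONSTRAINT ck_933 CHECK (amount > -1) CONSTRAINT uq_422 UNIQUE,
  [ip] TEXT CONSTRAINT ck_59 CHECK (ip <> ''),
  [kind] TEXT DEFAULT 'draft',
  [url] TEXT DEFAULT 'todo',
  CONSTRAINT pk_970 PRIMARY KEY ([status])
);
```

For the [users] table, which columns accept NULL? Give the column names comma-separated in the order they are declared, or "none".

- user_id: part of the PRIMARY KEY, which implies NOT NULL → not nullable.
- usage: part of the PRIMARY KEY, which implies NOT NULL → not nullable.
- region: part of the PRIMARY KEY, which implies NOT NULL → not nullable.
- expires_at: DEFAULT only fills an omitted column; an explicit NULL is still allowed → nullable.
- payload: declared NOT NULL → not nullable.
- trial_days: declared NOT NULL → not nullable.
- kind: declared NOT NULL → not nullable.

expires_at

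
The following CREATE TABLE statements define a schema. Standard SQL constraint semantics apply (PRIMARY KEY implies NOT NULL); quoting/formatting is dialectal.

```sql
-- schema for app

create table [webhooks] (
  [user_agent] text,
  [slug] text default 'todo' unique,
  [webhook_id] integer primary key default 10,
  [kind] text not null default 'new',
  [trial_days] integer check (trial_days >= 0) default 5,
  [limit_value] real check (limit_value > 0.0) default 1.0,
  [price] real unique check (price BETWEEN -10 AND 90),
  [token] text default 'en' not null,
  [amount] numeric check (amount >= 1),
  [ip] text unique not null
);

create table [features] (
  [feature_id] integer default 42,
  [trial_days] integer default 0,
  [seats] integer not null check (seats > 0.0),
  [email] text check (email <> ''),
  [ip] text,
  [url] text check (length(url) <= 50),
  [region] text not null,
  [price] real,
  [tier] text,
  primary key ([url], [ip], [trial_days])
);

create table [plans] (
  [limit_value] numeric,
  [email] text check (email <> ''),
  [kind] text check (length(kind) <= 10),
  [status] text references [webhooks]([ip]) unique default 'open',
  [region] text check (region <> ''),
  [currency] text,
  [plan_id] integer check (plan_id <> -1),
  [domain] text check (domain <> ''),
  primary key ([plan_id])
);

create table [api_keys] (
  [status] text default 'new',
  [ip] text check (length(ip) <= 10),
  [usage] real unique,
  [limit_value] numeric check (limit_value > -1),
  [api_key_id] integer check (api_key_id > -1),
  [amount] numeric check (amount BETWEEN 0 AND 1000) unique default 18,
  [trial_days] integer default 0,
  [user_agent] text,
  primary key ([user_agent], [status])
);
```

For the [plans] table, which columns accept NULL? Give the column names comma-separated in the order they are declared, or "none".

limit_value, email, kind, status, region, currency, domain

- limit_value: no NOT NULL constraint applies → nullable.
- email: CHECK does not forbid NULL (a CHECK constraint passes when its expression is NULL) → nullable.
- kind: CHECK does not forbid NULL (a CHECK constraint passes when its expression is NULL) → nullable.
- status: a foreign key column may be NULL unless separately constrained → nullable.
- region: CHECK does not forbid NULL (a CHECK constraint passes when its expression is NULL) → nullable.
- currency: no NOT NULL constraint applies → nullable.
- plan_id: part of the PRIMARY KEY, which implies NOT NULL → not nullable.
- domain: CHECK does not forbid NULL (a CHECK constraint passes when its expression is NULL) → nullable.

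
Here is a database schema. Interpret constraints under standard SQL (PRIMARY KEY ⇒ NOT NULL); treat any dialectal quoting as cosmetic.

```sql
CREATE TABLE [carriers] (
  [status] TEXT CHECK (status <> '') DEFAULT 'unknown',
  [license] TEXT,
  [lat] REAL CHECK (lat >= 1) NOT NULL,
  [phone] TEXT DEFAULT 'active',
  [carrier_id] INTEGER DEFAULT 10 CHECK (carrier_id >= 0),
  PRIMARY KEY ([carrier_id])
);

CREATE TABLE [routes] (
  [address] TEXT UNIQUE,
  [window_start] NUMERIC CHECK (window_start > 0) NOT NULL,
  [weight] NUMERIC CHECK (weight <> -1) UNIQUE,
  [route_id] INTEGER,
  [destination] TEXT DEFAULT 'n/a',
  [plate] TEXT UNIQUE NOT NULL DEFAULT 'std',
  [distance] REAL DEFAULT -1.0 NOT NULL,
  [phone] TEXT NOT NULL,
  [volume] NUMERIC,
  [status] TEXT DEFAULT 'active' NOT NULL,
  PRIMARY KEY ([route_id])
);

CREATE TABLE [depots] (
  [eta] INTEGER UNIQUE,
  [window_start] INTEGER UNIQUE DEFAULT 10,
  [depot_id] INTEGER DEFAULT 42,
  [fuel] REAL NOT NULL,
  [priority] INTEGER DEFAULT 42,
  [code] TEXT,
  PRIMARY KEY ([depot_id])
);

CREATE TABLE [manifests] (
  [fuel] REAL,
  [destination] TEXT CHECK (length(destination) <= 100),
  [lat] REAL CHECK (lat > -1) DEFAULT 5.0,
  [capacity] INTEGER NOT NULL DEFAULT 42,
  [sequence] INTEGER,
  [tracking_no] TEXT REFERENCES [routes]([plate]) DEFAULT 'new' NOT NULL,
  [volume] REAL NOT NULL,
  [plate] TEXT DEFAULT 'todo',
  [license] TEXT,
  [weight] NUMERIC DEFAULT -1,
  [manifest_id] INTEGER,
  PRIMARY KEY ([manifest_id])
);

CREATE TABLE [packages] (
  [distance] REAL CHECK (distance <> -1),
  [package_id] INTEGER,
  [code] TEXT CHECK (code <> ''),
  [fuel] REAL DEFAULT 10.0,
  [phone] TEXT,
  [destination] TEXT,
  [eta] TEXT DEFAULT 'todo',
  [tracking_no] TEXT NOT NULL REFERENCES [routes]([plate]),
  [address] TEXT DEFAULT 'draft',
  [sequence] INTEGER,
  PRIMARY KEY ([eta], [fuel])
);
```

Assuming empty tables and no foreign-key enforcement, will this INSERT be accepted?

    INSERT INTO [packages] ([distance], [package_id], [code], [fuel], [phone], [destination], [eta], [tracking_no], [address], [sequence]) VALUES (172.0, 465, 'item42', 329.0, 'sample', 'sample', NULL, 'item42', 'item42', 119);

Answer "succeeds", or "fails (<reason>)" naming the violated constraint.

eta is explicitly set to NULL, but eta is part of the PRIMARY KEY (implied NOT NULL).

fails (NOT NULL on eta)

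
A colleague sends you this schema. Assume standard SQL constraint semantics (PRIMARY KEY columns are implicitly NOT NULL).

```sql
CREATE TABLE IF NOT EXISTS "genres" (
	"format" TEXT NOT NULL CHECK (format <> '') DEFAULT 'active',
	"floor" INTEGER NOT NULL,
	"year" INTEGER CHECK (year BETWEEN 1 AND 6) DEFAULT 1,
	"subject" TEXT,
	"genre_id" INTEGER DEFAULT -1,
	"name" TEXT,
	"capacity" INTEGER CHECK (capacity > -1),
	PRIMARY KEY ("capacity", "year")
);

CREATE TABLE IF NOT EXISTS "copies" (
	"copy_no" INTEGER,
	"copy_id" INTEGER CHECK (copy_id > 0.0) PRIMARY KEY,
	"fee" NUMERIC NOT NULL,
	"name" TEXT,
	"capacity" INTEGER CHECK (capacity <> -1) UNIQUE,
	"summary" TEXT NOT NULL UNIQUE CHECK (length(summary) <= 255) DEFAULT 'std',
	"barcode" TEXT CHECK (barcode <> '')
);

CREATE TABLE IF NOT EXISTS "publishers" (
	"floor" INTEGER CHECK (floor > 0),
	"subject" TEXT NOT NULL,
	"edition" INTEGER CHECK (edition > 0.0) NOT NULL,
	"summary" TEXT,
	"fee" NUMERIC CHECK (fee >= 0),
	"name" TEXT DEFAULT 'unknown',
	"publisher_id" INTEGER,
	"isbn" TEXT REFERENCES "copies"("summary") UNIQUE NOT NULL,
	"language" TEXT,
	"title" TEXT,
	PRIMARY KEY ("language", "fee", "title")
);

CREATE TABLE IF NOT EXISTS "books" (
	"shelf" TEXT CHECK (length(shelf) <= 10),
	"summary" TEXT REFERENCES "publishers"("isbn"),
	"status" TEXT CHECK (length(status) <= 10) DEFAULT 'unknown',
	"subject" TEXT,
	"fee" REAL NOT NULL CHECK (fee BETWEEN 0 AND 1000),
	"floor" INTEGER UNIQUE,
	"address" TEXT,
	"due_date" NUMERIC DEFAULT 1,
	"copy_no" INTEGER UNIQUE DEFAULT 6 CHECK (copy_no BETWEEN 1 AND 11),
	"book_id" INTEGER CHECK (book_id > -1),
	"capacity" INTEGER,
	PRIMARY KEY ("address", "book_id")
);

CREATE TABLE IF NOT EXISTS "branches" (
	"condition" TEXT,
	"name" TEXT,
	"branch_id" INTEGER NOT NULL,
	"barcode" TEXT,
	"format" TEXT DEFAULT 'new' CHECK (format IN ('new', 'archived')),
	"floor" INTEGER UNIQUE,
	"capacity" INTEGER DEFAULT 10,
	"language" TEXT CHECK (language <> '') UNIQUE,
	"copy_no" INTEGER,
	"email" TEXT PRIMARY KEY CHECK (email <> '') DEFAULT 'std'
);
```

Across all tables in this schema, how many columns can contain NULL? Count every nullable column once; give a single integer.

genres: 3 nullable (subject, genre_id, name — PK (capacity, year) and explicit NOT NULL columns excluded).
copies: 4 nullable (copy_no, name, capacity, barcode — PK (copy_id) and explicit NOT NULL columns excluded).
publishers: 4 nullable (floor, summary, name, publisher_id — PK (language, fee, title) and explicit NOT NULL columns excluded).
books: 8 nullable (shelf, summary, status, subject, floor, due_date, copy_no, capacity — PK (address, book_id) and explicit NOT NULL columns excluded).
branches: 8 nullable (condition, name, barcode, format, floor, capacity, language, copy_no — PK (email) and explicit NOT NULL columns excluded).
Total: 3 + 4 + 4 + 8 + 8 = 27.

27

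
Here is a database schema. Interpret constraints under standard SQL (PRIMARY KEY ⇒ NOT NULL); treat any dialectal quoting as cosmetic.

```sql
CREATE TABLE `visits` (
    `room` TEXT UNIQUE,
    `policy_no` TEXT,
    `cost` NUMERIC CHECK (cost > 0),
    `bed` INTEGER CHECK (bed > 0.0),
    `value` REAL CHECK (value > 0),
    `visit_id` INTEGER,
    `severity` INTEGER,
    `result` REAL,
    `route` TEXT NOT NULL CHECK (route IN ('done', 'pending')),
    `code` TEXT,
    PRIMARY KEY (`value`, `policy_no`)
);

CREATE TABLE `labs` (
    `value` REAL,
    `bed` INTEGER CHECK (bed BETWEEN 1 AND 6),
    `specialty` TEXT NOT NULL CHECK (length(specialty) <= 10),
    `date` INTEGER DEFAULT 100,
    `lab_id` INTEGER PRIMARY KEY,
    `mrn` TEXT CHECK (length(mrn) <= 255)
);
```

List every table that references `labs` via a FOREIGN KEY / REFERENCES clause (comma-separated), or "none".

No REFERENCES clause anywhere in the schema names labs.

none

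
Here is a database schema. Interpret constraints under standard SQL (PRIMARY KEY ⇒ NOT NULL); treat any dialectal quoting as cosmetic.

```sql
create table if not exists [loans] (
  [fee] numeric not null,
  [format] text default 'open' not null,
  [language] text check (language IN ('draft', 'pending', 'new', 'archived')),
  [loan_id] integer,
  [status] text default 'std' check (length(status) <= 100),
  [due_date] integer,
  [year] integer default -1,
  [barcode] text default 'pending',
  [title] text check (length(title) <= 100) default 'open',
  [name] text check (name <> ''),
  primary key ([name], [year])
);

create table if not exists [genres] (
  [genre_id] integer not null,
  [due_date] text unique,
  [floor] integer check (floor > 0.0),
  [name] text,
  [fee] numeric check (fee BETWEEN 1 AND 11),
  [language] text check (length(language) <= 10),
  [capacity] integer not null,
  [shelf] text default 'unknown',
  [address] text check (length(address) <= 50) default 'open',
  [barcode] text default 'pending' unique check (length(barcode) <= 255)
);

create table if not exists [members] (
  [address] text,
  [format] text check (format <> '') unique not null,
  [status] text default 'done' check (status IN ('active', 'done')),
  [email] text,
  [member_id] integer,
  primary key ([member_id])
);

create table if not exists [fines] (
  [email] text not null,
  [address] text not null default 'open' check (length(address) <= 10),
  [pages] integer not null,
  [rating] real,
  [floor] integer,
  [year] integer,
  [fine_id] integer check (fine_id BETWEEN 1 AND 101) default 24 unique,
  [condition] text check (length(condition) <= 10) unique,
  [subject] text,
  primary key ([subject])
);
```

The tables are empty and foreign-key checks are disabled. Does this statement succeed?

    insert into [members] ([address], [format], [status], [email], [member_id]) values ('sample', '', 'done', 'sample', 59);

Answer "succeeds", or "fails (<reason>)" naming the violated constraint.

The value '' for format violates CHECK (format <> '').

fails (CHECK on format)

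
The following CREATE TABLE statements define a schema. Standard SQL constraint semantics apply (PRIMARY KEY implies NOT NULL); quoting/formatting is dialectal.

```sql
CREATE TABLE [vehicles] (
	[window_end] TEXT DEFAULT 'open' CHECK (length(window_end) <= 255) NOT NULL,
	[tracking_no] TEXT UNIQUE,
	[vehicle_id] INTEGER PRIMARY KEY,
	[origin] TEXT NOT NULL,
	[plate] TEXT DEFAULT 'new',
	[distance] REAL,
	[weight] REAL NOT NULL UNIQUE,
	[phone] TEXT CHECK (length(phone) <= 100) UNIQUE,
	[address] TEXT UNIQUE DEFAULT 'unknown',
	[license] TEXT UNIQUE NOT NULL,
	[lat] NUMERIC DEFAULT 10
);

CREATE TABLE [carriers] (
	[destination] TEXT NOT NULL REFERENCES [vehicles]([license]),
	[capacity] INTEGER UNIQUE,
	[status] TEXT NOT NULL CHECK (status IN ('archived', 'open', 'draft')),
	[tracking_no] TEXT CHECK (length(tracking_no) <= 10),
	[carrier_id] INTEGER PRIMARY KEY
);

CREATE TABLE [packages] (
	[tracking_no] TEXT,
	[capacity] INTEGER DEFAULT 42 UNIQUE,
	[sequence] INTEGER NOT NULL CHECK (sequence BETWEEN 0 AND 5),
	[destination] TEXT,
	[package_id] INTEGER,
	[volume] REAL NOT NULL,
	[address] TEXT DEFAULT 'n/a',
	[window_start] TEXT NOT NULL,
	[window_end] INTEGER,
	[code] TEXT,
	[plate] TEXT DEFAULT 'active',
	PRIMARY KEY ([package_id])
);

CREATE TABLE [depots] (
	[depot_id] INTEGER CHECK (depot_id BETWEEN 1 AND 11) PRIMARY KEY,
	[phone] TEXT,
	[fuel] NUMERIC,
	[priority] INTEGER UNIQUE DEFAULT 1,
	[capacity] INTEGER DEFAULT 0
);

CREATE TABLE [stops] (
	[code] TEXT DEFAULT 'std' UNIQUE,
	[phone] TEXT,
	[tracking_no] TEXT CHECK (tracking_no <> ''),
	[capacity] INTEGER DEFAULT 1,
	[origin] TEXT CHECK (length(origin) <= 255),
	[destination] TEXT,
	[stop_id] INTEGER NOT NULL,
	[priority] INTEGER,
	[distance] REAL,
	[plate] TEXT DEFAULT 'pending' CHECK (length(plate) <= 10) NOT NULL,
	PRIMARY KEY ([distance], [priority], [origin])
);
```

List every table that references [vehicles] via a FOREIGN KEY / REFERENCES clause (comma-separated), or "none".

carriers

- carriers.destination references vehicles(license).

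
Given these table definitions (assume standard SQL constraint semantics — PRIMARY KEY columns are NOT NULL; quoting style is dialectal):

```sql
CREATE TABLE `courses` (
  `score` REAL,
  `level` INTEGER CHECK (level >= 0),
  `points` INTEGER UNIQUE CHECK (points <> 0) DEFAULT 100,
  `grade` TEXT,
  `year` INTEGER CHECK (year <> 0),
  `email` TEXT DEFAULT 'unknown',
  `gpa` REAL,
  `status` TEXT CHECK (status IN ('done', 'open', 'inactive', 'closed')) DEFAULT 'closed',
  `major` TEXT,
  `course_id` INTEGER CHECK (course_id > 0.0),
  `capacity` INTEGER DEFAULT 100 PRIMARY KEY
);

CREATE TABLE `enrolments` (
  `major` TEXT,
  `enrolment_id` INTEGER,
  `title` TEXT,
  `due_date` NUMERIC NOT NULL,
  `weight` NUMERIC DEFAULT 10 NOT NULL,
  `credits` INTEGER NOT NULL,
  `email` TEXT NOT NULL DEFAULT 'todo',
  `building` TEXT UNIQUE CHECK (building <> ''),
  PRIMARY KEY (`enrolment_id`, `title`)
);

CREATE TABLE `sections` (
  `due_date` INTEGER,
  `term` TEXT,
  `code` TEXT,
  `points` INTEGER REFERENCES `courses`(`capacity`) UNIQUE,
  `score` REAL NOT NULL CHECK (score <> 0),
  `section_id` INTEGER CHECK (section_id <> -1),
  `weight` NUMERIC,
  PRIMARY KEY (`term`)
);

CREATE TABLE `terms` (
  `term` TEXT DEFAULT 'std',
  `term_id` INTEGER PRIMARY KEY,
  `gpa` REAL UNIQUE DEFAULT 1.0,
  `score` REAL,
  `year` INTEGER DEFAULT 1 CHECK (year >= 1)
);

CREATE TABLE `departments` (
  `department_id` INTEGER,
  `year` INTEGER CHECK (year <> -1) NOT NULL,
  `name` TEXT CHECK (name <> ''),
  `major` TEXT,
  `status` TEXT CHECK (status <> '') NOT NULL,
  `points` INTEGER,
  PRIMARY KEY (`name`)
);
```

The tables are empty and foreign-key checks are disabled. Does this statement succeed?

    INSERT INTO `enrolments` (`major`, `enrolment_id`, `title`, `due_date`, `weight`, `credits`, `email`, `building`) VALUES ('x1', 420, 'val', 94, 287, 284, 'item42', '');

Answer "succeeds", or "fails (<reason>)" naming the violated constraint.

fails (CHECK on building)

The value '' for building violates CHECK (building <> '').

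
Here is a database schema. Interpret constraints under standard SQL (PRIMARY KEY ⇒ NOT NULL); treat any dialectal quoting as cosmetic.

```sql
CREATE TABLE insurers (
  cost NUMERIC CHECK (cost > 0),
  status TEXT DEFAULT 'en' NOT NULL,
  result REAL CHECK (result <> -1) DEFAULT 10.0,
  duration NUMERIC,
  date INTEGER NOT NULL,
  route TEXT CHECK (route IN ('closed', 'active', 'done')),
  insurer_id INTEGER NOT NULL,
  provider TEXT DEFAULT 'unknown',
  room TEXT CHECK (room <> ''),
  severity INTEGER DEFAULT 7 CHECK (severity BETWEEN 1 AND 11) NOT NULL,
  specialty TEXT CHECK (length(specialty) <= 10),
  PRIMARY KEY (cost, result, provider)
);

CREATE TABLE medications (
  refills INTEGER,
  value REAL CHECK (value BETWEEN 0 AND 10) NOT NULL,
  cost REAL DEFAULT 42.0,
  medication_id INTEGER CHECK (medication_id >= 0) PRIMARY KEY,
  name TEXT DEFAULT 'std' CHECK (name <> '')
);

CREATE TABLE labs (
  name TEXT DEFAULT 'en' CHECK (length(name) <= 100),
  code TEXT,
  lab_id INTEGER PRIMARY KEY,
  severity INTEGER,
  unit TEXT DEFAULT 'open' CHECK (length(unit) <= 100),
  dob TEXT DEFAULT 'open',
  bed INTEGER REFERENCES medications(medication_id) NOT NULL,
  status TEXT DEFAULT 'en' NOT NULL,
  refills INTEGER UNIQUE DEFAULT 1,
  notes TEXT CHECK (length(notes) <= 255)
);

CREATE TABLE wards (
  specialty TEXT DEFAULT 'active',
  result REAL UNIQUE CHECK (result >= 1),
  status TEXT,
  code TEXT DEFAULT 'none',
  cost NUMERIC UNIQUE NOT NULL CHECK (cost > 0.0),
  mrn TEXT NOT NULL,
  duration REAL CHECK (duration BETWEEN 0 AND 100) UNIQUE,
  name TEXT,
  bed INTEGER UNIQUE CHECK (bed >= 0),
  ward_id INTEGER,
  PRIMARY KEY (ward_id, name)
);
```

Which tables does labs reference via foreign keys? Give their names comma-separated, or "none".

- bed REFERENCES medications(medication_id).

medications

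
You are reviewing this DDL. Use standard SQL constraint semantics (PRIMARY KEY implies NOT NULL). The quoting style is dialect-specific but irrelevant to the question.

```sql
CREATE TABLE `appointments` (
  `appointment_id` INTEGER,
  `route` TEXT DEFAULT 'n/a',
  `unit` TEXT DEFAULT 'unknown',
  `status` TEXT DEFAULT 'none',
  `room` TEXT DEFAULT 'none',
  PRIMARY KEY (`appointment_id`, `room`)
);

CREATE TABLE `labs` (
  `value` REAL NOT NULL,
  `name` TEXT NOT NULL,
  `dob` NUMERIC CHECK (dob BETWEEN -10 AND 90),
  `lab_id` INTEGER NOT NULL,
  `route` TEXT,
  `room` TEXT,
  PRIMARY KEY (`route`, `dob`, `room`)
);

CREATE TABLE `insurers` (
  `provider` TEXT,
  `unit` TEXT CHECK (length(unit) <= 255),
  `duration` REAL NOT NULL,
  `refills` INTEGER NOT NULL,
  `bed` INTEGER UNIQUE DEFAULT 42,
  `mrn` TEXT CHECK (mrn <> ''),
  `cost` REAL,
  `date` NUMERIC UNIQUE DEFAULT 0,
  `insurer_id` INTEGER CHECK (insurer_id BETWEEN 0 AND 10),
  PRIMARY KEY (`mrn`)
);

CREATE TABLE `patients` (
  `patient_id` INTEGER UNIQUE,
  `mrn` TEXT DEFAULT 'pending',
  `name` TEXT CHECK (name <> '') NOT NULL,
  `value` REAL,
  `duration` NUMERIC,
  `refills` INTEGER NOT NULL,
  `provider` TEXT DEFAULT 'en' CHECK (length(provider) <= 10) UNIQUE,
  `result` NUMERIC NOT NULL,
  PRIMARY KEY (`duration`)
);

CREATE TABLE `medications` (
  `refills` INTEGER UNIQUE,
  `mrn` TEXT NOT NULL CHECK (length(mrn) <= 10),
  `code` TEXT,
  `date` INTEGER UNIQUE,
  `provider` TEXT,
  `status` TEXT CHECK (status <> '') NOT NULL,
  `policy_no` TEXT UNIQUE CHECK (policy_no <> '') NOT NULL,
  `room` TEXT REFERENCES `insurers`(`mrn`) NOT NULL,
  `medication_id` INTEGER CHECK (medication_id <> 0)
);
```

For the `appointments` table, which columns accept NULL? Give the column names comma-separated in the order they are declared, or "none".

- appointment_id: part of the PRIMARY KEY, which implies NOT NULL → not nullable.
- route: DEFAULT only fills an omitted column; an explicit NULL is still allowed → nullable.
- unit: DEFAULT only fills an omitted column; an explicit NULL is still allowed → nullable.
- status: DEFAULT only fills an omitted column; an explicit NULL is still allowed → nullable.
- room: part of the PRIMARY KEY, which implies NOT NULL → not nullable.

route, unit, status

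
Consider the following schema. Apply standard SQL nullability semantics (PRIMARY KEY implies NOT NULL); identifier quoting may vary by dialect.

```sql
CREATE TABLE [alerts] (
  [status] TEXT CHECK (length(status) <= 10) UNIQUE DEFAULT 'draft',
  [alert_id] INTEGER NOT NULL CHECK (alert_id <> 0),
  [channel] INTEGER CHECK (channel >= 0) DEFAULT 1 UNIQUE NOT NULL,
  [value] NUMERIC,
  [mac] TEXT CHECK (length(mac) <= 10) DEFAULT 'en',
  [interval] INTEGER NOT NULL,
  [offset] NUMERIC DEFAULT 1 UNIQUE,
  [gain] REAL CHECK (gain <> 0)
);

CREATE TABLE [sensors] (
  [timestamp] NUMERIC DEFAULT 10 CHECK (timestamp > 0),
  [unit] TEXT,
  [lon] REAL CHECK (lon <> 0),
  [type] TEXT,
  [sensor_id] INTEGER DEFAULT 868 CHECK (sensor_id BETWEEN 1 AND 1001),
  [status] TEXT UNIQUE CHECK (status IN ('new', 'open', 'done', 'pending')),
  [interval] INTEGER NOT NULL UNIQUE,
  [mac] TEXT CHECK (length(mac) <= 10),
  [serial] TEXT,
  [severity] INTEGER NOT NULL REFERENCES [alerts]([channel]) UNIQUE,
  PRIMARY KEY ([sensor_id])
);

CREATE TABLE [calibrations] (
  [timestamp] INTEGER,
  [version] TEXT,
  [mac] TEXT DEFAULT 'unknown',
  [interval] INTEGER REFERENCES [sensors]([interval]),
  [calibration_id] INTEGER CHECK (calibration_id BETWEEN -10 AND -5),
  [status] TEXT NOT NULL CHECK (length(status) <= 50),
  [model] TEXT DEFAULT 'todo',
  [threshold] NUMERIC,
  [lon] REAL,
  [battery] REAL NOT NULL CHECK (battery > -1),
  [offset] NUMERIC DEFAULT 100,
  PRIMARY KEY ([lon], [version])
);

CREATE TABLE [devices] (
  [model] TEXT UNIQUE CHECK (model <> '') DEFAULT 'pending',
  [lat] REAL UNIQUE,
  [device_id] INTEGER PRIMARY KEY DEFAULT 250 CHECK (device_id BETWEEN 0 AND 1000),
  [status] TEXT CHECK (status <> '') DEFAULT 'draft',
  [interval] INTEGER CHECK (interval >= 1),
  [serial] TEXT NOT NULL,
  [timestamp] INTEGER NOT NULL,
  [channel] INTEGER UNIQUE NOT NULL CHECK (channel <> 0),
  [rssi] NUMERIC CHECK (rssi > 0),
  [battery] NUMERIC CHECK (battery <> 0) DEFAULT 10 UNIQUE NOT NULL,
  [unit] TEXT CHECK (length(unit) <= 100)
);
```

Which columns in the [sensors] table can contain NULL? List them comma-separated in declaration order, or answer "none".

- timestamp: CHECK does not forbid NULL (a CHECK constraint passes when its expression is NULL) → nullable.
- unit: no NOT NULL constraint applies → nullable.
- lon: CHECK does not forbid NULL (a CHECK constraint passes when its expression is NULL) → nullable.
- type: no NOT NULL constraint applies → nullable.
- sensor_id: part of the PRIMARY KEY, which implies NOT NULL → not nullable.
- status: CHECK does not forbid NULL (a CHECK constraint passes when its expression is NULL) → nullable.
- interval: declared NOT NULL → not nullable.
- mac: CHECK does not forbid NULL (a CHECK constraint passes when its expression is NULL) → nullable.
- serial: no NOT NULL constraint applies → nullable.
- severity: declared NOT NULL → not nullable.

timestamp, unit, lon, type, status, mac, serial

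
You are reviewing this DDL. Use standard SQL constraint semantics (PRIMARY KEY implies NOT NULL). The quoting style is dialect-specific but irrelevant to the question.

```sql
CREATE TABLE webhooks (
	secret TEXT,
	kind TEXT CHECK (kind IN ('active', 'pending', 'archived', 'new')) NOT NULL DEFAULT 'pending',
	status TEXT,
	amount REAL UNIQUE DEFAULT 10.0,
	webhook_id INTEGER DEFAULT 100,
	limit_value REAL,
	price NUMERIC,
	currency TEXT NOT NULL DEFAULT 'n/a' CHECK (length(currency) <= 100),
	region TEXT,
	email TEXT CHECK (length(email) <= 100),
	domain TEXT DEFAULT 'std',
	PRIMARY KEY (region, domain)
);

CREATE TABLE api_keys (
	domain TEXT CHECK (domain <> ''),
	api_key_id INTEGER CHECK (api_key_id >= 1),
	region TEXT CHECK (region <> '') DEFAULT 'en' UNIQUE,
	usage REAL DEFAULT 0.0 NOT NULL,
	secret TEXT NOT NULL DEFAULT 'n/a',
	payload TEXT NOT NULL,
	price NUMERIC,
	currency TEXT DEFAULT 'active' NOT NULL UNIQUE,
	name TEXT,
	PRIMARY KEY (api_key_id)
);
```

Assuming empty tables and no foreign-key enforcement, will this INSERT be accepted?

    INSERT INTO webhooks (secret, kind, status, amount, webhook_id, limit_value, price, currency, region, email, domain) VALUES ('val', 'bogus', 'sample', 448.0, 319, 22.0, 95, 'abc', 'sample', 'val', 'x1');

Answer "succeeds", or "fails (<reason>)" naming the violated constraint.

The value 'bogus' for kind violates CHECK (kind IN ('active', 'pending', 'archived', 'new')).

fails (CHECK on kind)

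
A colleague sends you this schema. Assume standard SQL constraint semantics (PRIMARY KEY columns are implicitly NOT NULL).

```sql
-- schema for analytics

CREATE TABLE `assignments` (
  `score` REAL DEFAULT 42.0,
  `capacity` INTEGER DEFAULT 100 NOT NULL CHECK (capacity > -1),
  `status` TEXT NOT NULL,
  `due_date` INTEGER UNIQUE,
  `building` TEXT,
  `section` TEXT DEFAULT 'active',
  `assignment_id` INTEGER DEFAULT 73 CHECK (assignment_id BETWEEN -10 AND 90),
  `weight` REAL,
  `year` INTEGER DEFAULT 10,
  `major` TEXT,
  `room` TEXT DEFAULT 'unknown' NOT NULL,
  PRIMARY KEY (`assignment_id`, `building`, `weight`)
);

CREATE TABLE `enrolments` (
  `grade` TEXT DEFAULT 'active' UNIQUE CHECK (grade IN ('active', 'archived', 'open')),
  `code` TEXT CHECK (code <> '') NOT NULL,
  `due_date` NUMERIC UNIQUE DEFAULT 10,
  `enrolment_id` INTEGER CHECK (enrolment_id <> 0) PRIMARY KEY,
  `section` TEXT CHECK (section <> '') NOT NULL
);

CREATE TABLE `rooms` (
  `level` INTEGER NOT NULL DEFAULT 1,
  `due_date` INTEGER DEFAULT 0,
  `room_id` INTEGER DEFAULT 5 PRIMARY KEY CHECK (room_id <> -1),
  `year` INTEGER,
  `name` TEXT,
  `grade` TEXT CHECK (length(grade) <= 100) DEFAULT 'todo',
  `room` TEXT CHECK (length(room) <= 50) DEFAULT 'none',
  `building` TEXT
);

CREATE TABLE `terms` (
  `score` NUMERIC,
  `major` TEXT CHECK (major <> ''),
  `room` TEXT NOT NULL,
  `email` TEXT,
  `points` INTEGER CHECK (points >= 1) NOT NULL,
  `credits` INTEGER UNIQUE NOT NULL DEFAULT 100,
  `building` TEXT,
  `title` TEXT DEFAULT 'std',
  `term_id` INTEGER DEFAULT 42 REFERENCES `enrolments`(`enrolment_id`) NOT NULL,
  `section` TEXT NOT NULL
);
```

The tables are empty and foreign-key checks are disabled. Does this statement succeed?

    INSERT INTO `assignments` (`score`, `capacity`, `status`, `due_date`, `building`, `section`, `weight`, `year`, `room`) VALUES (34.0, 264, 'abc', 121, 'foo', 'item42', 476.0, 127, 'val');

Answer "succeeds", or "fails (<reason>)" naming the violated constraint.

succeeds

NOT NULL columns: assignment_id defaults to 73; building is supplied; capacity is supplied; room is supplied; status is supplied; weight is supplied.
CHECK constraints: 264 satisfies (capacity > -1).
No constraint is violated.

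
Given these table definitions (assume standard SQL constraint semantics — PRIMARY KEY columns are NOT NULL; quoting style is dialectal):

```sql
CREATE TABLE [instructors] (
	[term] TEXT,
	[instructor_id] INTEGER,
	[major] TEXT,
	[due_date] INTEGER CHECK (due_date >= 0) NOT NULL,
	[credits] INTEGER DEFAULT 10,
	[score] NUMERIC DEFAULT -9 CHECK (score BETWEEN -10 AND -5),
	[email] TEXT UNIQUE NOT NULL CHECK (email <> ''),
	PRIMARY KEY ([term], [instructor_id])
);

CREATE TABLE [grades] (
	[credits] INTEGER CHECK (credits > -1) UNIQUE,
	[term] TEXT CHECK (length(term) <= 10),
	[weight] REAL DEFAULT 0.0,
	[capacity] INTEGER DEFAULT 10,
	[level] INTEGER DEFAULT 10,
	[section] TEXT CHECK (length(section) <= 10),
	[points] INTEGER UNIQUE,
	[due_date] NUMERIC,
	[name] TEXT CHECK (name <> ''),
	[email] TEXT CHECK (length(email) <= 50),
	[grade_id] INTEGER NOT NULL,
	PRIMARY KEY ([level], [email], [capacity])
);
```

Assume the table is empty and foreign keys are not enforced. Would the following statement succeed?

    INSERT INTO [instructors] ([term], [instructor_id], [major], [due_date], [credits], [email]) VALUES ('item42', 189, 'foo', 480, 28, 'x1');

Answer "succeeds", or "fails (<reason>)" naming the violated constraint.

succeeds

NOT NULL columns: due_date is supplied; email is supplied; instructor_id is supplied; term is supplied.
CHECK constraints: 480 satisfies (due_date >= 0); 'x1' satisfies (email <> '').
No constraint is violated.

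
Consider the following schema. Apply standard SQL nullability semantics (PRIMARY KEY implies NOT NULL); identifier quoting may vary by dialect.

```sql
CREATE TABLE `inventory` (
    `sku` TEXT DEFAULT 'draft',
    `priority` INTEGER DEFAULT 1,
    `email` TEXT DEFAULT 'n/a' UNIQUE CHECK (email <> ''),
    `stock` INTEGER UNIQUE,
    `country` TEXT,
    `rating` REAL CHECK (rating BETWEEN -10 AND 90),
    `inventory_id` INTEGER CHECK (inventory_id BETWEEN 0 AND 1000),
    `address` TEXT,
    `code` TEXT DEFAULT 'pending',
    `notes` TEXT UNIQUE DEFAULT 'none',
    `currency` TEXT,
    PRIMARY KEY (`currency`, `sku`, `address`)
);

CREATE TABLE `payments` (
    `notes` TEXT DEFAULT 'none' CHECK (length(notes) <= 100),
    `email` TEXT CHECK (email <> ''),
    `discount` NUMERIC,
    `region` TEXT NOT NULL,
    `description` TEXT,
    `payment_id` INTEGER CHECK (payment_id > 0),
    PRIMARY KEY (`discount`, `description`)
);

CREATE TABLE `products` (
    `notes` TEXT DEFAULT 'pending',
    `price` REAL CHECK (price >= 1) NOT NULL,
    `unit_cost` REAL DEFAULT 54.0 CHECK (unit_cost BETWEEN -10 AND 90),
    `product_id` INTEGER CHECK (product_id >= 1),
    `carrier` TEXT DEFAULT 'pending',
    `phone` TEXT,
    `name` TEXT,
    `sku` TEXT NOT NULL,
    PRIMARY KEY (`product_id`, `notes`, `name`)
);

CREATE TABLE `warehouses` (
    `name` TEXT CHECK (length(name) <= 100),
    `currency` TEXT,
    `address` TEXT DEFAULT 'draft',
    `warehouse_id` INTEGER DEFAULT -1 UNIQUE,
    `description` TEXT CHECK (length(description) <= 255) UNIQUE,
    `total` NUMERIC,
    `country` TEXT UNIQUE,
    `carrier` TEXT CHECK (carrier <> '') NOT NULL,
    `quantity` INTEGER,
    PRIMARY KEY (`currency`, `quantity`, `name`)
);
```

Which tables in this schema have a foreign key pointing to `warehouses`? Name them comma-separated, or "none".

none

No REFERENCES clause anywhere in the schema names warehouses.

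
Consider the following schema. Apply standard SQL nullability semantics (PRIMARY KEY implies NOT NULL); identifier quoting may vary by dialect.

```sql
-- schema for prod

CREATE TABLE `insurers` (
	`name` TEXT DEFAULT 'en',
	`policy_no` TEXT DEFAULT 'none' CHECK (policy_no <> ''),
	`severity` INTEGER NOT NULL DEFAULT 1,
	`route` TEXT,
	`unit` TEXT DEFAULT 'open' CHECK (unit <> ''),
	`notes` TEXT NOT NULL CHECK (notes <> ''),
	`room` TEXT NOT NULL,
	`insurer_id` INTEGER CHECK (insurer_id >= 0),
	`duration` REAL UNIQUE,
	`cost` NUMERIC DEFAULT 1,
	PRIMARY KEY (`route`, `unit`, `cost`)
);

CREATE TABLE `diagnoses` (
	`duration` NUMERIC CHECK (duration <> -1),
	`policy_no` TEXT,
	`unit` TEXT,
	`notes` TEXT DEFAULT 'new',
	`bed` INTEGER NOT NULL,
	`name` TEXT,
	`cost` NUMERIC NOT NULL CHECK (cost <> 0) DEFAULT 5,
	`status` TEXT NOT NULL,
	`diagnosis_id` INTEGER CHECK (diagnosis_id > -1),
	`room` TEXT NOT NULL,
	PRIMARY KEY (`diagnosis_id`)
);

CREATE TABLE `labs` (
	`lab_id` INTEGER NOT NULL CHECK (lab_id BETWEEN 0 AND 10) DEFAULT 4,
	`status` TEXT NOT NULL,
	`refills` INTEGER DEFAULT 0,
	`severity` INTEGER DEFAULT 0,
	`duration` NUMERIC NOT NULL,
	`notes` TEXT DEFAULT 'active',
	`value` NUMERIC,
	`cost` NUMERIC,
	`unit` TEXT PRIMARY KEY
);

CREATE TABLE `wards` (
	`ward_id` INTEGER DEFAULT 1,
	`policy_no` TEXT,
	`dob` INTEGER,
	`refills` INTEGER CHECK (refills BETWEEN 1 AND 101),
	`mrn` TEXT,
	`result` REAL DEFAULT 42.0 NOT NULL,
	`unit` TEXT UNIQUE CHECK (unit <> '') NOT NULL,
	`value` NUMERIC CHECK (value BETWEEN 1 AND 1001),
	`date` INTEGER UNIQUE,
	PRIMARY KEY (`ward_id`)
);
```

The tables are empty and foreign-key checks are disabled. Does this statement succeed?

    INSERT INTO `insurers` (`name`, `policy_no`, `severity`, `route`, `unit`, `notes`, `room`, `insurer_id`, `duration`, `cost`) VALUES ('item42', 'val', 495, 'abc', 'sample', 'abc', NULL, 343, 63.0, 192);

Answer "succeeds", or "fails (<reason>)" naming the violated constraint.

fails (NOT NULL on room)

room is explicitly set to NULL, but room is declared NOT NULL.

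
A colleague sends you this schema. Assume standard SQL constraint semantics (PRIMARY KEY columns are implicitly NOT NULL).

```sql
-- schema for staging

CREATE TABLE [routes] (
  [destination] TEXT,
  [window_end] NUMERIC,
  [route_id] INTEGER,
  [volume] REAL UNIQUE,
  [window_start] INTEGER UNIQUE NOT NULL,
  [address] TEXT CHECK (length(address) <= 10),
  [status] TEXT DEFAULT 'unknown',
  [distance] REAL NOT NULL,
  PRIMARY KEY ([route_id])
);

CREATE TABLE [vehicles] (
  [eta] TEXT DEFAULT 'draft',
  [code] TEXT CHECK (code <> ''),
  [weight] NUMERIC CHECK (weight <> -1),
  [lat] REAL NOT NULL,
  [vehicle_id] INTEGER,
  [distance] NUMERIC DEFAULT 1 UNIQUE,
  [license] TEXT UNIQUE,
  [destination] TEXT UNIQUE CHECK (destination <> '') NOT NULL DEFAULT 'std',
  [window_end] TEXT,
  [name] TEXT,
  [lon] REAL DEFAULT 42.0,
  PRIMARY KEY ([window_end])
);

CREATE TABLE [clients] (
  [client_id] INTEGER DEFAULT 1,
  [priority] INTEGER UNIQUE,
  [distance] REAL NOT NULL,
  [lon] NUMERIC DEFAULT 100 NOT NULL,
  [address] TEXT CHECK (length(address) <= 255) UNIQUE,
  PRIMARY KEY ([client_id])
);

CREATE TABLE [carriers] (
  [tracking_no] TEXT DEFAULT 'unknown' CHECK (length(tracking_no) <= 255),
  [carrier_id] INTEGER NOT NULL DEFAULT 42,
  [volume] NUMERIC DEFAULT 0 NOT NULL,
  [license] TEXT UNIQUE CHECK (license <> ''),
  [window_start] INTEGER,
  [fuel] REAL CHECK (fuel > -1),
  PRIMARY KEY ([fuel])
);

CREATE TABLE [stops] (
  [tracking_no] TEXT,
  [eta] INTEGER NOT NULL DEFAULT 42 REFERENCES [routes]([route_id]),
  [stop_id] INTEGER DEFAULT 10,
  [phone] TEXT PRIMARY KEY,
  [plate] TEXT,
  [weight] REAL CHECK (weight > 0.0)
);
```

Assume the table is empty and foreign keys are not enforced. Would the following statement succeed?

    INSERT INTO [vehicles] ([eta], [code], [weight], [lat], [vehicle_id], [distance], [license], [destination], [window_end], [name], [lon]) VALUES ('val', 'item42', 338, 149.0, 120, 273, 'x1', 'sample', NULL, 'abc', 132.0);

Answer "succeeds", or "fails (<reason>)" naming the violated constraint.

fails (NOT NULL on window_end)

window_end is explicitly set to NULL, but window_end is part of the PRIMARY KEY (implied NOT NULL).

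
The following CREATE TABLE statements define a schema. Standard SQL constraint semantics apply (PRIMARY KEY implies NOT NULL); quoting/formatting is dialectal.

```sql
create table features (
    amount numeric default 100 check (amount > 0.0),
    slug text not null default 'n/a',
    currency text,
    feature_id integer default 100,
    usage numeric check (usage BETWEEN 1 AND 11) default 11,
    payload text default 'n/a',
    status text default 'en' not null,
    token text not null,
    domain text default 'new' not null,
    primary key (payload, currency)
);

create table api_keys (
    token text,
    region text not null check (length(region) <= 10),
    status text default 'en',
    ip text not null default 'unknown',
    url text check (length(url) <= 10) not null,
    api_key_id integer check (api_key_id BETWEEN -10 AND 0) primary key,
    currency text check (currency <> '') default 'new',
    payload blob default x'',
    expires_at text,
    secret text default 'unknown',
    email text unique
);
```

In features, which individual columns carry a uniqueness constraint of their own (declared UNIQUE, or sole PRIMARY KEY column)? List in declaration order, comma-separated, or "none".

none

- amount: no UNIQUE or single-column PK constraint.
- slug: no UNIQUE or single-column PK constraint.
- currency: part of a composite PRIMARY KEY — only the tuple is unique, not this column on its own.
- feature_id: no UNIQUE or single-column PK constraint.
- usage: no UNIQUE or single-column PK constraint.
- payload: part of a composite PRIMARY KEY — only the tuple is unique, not this column on its own.
- status: no UNIQUE or single-column PK constraint.
- token: no UNIQUE or single-column PK constraint.
- domain: no UNIQUE or single-column PK constraint.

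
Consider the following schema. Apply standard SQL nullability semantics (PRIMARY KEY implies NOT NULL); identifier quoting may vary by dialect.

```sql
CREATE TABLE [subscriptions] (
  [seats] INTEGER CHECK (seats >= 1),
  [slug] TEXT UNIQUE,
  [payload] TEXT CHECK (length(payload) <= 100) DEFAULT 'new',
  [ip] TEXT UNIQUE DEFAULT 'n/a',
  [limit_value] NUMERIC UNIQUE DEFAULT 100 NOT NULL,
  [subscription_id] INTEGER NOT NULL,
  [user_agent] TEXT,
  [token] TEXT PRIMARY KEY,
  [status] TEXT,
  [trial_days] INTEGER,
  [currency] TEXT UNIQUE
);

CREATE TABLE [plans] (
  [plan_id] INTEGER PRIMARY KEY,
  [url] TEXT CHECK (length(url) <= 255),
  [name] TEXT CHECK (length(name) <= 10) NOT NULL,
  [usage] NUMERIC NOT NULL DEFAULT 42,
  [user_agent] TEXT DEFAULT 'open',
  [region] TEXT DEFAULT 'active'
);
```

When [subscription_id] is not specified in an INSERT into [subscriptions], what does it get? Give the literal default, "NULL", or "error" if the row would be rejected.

subscription_id has no DEFAULT clause.
Omitting it would insert NULL, but it is declared NOT NULL, so the INSERT fails.

error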